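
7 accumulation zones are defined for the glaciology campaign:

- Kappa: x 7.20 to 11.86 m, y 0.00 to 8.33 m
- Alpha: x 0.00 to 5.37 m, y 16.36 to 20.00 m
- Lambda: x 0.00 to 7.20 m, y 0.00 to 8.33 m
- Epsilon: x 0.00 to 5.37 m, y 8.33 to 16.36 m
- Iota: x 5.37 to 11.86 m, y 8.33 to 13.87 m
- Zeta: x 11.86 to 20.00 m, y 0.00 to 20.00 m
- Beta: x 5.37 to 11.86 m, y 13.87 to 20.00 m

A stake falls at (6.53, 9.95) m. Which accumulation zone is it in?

Iota

The point has x = 6.53 and y = 9.95.
Only Iota satisfies 5.37 ≤ x ≤ 11.86 and 8.33 ≤ y ≤ 13.87.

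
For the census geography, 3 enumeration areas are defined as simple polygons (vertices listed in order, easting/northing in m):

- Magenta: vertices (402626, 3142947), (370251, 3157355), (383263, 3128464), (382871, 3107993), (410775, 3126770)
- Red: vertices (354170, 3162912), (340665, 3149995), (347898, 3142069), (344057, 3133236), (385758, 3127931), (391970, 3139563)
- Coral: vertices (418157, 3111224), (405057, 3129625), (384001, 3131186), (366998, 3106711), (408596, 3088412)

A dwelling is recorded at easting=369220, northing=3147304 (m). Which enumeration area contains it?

Cast a ray rightward from (369220, 3147304). For each polygon, the edges (by vertex number in listed order) whose endpoints lie on opposite sides of northing = 3147304, where each meets that height, and whether that is right or left of the point:
Magenta: 1–2 at easting≈392835.8 (right), 2–3 at easting≈374777.8 (right) → 2 crossings.
Red: 2–3 at easting≈343120.7 (left), 6–1 at easting≈379438.0 (right) → 1 crossing.
Coral: no edge straddles that height → 0 crossings.
Only Red has an odd count, so the point is inside Red.

Red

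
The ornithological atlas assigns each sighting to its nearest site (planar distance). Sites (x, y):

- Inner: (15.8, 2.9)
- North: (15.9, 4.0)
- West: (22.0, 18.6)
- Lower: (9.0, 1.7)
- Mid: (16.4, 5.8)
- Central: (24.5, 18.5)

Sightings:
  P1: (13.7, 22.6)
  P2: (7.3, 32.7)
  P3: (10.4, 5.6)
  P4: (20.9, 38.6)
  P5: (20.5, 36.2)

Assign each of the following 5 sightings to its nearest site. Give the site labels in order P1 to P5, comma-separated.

P1 → West (d²=84.89)
P2 → West (d²=414.90)
P3 → Lower (d²=17.17)
P4 → West (d²=401.21)
P5 → West (d²=312.01)

West, West, Lower, West, West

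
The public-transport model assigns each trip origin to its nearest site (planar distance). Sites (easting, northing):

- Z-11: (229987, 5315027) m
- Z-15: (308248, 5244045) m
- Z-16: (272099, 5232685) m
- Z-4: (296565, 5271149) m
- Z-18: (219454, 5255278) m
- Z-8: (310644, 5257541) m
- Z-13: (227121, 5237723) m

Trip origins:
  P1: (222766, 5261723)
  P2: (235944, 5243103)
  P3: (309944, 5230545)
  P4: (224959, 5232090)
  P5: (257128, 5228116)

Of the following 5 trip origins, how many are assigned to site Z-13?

P1 → Z-18
P2 → Z-13
P3 → Z-15
P4 → Z-13
P5 → Z-16
2 of the 5 go to Z-13.

2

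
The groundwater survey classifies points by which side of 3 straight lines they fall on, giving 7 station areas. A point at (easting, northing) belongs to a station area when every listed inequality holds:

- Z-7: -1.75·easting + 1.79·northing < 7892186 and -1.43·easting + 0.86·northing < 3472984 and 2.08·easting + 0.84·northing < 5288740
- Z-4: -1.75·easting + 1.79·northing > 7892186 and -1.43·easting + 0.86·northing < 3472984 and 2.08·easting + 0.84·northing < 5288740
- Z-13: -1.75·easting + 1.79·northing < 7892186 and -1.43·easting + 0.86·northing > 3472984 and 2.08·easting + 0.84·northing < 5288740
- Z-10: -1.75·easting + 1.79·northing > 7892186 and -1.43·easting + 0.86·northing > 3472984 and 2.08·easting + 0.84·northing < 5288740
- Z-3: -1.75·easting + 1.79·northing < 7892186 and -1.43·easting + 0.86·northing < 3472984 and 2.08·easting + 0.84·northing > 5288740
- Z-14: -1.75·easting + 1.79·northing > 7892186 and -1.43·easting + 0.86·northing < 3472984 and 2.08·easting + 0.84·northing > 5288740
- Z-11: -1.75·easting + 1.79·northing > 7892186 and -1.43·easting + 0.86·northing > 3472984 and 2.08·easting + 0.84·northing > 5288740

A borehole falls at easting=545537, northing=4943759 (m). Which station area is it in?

Z-4

-1.75·545537 + 1.79·4943759 = 7894638.860, which is > 7892186
-1.43·545537 + 0.86·4943759 = 3471514.830, which is < 3472984
2.08·545537 + 0.84·4943759 = 5287474.520, which is < 5288740
This sign pattern matches Z-4.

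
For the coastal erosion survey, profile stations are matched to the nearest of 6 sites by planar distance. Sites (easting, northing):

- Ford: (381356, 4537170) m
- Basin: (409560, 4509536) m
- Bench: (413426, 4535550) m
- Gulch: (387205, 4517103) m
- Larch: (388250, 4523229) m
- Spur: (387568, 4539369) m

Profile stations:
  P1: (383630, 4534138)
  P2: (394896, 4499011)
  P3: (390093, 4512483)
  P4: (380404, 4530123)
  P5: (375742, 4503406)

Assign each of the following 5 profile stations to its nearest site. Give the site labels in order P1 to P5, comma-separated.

P1 → Ford (d²=14364100.00)
P2 → Basin (d²=325808521.00)
P3 → Gulch (d²=29684944.00)
P4 → Ford (d²=50566513.00)
P5 → Gulch (d²=319008178.00)

Ford, Basin, Gulch, Ford, Gulch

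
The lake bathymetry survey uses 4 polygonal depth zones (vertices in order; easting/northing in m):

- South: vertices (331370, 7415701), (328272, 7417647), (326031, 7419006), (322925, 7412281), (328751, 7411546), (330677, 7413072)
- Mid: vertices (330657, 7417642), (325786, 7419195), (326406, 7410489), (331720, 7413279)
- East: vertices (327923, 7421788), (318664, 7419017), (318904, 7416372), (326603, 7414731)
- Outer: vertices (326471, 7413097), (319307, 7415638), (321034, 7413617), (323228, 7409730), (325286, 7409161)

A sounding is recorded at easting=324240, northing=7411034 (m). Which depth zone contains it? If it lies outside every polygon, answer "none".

Cast a ray rightward from (324240, 7411034). For each polygon, the edges (by vertex number in listed order) whose endpoints lie on opposite sides of northing = 7411034, where each meets that height, and whether that is right or left of the point:
South: no edge straddles that height → 0 crossings.
Mid: 2–3 at easting≈326367.2 (right), 3–4 at easting≈327444.0 (right) → 2 crossings.
East: no edge straddles that height → 0 crossings.
Outer: 3–4 at easting≈322492.0 (left), 5–1 at easting≈325849.9 (right) → 1 crossing.
Only Outer has an odd count, so the point is inside Outer.

Outer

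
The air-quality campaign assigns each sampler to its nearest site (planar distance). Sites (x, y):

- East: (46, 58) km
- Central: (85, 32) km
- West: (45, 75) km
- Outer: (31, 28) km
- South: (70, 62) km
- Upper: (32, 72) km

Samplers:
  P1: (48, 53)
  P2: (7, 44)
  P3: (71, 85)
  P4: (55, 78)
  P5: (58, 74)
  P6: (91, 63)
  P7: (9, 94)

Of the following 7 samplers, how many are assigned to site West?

2

P1 → East
P2 → Outer
P3 → South
P4 → West
P5 → West
P6 → South
P7 → Upper
2 of the 7 go to West.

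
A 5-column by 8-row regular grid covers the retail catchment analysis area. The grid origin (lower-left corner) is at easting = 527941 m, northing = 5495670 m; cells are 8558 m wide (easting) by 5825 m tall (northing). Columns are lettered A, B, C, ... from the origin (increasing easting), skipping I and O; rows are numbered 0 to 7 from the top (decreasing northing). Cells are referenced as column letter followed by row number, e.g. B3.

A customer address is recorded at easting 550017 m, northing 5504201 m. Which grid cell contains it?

Column index: ⌊(550017 − 527941) / 8558⌋ = ⌊2.580⌋ = 2 → column C
Row offset from origin: ⌊(5504201 − 5495670) / 5825⌋ = ⌊1.465⌋ = 1 → row 6 (counted from top)

C6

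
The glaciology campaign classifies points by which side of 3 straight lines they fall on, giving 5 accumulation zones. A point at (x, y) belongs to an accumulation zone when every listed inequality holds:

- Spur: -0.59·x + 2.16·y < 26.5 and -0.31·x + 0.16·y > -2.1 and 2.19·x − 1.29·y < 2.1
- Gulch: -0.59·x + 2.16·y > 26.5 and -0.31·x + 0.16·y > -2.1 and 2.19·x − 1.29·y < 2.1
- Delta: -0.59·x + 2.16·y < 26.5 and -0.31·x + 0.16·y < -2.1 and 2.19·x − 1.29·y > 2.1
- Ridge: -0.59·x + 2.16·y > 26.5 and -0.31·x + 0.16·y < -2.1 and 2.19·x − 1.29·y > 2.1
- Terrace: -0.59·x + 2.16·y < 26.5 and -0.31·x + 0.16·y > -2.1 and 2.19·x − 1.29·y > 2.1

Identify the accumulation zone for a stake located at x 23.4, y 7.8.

-0.59·23.4 + 2.16·7.8 = 3.042, which is < 26.5
-0.31·23.4 + 0.16·7.8 = -6.006, which is < -2.1
2.19·23.4 − 1.29·7.8 = 41.184, which is > 2.1
This sign pattern matches Delta.

Delta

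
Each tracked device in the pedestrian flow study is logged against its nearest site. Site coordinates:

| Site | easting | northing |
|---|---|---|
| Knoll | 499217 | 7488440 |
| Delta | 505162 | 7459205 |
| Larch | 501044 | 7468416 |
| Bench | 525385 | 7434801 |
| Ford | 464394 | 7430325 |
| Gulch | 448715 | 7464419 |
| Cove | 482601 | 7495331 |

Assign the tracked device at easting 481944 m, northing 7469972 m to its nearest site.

Squared distances to each site:
Knoll: 639423553.000; Delta: 655003813.000; Larch: 367231136.000; Bench: 3124119722.000; Ford: 1879887109.000; Gulch: 1135002250.000; Cove: 643510530.000.
Minimum at Larch.

Larch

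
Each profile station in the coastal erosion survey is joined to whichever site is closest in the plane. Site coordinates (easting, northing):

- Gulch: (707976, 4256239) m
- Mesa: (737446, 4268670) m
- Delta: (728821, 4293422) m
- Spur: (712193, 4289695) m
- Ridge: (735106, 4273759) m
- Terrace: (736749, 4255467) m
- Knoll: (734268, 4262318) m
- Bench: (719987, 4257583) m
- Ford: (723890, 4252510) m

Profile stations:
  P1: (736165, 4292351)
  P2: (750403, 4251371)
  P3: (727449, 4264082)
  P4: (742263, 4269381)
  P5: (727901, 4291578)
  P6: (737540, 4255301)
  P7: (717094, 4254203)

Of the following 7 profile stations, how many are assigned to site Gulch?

0

P1 → Delta
P2 → Terrace
P3 → Knoll
P4 → Mesa
P5 → Delta
P6 → Terrace
P7 → Bench
0 of the 7 go to Gulch.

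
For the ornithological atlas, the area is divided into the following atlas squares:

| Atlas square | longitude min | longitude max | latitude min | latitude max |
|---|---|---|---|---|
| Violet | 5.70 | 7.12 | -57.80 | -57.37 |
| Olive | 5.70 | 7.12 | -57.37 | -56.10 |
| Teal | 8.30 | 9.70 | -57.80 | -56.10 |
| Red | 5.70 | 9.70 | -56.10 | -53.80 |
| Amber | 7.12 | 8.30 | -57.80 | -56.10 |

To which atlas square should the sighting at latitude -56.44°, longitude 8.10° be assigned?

Amber

The point has longitude = 8.10 and latitude = -56.44.
Only Amber satisfies 7.12 ≤ longitude ≤ 8.30 and -57.80 ≤ latitude ≤ -56.10.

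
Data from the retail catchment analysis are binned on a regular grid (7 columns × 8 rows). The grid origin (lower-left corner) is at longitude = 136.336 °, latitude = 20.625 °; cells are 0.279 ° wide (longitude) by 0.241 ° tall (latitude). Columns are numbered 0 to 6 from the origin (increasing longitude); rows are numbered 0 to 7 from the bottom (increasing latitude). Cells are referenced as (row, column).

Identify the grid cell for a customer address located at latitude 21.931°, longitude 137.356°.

(5, 3)

Column index: ⌊(137.356 − 136.336) / 0.279⌋ = ⌊3.656⌋ = 3
Row offset from origin: ⌊(21.931 − 20.625) / 0.241⌋ = ⌊5.419⌋ = 5 → row 5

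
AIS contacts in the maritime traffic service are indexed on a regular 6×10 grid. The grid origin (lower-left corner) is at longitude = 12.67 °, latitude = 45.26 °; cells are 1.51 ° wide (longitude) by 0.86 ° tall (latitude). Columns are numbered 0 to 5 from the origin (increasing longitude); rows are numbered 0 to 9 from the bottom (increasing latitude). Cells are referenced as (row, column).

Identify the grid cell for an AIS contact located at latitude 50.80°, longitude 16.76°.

Column index: ⌊(16.76 − 12.67) / 1.51⌋ = ⌊2.709⌋ = 2
Row offset from origin: ⌊(50.80 − 45.26) / 0.86⌋ = ⌊6.442⌋ = 6 → row 6

(6, 2)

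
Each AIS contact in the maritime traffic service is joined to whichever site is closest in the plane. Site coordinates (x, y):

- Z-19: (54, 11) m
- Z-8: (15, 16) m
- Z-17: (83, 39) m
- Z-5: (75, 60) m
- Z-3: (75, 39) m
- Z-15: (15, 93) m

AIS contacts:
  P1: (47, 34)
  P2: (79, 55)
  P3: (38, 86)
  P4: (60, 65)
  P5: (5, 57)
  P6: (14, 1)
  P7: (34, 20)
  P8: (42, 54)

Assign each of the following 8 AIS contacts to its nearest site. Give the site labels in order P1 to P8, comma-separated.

P1 → Z-19 (d²=578.00)
P2 → Z-5 (d²=41.00)
P3 → Z-15 (d²=578.00)
P4 → Z-5 (d²=250.00)
P5 → Z-15 (d²=1396.00)
P6 → Z-8 (d²=226.00)
P7 → Z-8 (d²=377.00)
P8 → Z-5 (d²=1125.00)

Z-19, Z-5, Z-15, Z-5, Z-15, Z-8, Z-8, Z-5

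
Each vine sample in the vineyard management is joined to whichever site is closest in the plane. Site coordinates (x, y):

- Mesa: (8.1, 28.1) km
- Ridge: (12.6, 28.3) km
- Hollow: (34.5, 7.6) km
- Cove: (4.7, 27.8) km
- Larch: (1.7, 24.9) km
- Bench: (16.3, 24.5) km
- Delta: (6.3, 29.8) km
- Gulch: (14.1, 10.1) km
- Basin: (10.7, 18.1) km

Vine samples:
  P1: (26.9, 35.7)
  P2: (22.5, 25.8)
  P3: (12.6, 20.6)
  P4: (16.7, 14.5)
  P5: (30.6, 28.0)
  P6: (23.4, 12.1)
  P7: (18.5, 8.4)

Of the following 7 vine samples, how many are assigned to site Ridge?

P1 → Bench
P2 → Bench
P3 → Basin
P4 → Gulch
P5 → Bench
P6 → Gulch
P7 → Gulch
0 of the 7 go to Ridge.

0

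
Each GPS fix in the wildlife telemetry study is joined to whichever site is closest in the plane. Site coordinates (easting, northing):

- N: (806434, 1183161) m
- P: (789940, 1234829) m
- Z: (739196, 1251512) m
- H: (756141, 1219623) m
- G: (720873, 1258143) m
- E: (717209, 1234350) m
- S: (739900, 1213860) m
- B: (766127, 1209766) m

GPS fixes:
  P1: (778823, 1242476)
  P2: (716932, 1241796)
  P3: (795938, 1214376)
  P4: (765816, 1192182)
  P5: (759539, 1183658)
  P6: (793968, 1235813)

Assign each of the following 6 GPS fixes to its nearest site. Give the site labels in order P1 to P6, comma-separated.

P, E, P, B, B, P

P1 → P (d²=182064298.00)
P2 → E (d²=55519645.00)
P3 → P (d²=454301213.00)
P4 → B (d²=309293777.00)
P5 → B (d²=725029408.00)
P6 → P (d²=17193040.00)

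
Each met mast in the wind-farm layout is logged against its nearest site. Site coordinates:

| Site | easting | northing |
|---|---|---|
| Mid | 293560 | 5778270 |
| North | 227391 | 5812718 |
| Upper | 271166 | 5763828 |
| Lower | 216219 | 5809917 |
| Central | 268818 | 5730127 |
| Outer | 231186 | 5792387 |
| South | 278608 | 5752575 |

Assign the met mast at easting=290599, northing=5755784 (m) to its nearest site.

South

Squared distances to each site:
Mid: 514387717.000; North: 7236731620.000; Upper: 442347425.000; Lower: 8462766089.000; Central: 1132693610.000; Outer: 4869684178.000; South: 154081762.000.
Minimum at South.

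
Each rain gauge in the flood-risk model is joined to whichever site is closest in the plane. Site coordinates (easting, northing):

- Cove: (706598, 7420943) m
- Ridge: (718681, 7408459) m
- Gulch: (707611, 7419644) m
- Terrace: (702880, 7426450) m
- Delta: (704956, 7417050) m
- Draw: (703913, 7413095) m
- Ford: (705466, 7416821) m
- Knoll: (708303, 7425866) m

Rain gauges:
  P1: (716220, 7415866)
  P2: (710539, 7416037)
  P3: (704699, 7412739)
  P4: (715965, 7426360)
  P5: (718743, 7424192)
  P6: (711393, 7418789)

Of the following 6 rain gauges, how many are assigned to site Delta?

0

P1 → Ridge
P2 → Gulch
P3 → Draw
P4 → Knoll
P5 → Knoll
P6 → Gulch
0 of the 6 go to Delta.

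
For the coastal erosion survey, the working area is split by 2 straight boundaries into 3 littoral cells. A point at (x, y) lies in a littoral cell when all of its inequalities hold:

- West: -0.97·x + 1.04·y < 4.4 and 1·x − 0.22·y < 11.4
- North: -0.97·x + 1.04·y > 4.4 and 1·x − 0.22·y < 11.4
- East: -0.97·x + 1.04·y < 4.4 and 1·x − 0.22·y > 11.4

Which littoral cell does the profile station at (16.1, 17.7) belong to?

East

-0.97·16.1 + 1.04·17.7 = 2.791, which is < 4.4
1·16.1 − 0.22·17.7 = 12.206, which is > 11.4
This sign pattern matches East.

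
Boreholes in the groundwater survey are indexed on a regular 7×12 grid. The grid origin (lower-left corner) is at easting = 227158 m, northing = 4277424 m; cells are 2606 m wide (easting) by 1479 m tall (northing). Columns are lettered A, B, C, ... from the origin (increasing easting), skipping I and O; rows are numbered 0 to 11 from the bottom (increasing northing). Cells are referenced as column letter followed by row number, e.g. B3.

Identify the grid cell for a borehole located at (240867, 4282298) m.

Column index: ⌊(240867 − 227158) / 2606⌋ = ⌊5.261⌋ = 5 → column F
Row offset from origin: ⌊(4282298 − 4277424) / 1479⌋ = ⌊3.295⌋ = 3 → row 3

F3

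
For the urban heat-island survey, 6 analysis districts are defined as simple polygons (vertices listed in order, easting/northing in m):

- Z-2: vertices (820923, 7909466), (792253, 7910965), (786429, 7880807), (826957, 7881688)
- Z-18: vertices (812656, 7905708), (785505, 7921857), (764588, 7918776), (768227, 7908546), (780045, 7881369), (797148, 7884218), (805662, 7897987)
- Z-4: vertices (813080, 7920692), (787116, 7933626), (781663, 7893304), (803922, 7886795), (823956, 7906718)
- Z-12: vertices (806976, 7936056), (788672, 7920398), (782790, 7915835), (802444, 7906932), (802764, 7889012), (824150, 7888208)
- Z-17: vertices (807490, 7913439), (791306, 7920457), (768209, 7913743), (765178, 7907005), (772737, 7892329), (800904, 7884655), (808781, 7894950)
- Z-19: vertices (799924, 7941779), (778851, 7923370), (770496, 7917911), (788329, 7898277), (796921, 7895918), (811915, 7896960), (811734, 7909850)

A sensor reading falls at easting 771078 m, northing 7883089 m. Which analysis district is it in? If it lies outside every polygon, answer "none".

none

Cast a ray rightward from (771078, 7883089). For each polygon, the edges (by vertex number in listed order) whose endpoints lie on opposite sides of northing = 7883089, where each meets that height, and whether that is right or left of the point:
Z-2: 2–3 at easting≈786869.7 (right), 4–1 at easting≈826652.7 (right) → 2 crossings.
Z-18: 4–5 at easting≈779297.1 (right), 5–6 at easting≈790370.4 (right) → 2 crossings.
Z-4: no edge straddles that height → 0 crossings.
Z-12: no edge straddles that height → 0 crossings.
Z-17: no edge straddles that height → 0 crossings.
Z-19: no edge straddles that height → 0 crossings.
All counts are even, so the point lies outside every listed polygon.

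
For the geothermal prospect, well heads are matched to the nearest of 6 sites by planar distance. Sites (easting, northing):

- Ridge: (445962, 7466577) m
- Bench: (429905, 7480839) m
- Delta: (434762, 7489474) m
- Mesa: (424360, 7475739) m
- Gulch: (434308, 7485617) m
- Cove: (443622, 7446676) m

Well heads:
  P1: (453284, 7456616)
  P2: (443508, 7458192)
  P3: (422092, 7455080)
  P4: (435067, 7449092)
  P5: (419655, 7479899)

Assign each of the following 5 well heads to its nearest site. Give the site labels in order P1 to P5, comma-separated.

Ridge, Ridge, Mesa, Cove, Mesa

P1 → Ridge (d²=152833205.00)
P2 → Ridge (d²=76330341.00)
P3 → Mesa (d²=431938105.00)
P4 → Cove (d²=79025081.00)
P5 → Mesa (d²=39442625.00)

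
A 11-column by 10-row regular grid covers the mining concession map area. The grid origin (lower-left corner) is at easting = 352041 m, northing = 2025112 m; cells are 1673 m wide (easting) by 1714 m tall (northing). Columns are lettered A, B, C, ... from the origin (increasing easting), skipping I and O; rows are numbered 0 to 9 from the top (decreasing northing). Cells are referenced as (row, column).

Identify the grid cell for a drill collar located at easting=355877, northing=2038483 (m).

Column index: ⌊(355877 − 352041) / 1673⌋ = ⌊2.293⌋ = 2 → column C
Row offset from origin: ⌊(2038483 − 2025112) / 1714⌋ = ⌊7.801⌋ = 7 → row 2 (counted from top)

(2, C)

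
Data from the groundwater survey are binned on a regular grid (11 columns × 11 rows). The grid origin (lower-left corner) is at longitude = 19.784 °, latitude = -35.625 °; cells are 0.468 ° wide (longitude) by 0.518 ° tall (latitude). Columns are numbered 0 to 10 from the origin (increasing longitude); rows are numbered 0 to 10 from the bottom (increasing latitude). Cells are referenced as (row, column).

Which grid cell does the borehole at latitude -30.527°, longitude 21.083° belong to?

(9, 2)

Column index: ⌊(21.083 − 19.784) / 0.468⌋ = ⌊2.776⌋ = 2
Row offset from origin: ⌊(-30.527 − -35.625) / 0.518⌋ = ⌊9.842⌋ = 9 → row 9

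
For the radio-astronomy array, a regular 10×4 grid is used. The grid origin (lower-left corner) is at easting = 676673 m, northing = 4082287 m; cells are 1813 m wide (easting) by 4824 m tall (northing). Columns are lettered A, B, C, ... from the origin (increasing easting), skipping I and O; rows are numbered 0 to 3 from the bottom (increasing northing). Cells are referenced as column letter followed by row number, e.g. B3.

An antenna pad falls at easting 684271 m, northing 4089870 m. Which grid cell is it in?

Column index: ⌊(684271 − 676673) / 1813⌋ = ⌊4.191⌋ = 4 → column E
Row offset from origin: ⌊(4089870 − 4082287) / 4824⌋ = ⌊1.572⌋ = 1 → row 1

E1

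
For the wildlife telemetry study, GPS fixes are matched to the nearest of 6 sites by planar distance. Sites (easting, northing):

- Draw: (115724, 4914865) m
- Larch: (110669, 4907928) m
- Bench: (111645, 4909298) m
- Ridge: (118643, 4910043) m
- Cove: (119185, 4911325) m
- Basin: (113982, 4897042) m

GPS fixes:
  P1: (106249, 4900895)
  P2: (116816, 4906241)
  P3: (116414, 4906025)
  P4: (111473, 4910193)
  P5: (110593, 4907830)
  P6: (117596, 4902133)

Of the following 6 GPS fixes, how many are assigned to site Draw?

0

P1 → Larch
P2 → Ridge
P3 → Ridge
P4 → Bench
P5 → Larch
P6 → Basin
0 of the 6 go to Draw.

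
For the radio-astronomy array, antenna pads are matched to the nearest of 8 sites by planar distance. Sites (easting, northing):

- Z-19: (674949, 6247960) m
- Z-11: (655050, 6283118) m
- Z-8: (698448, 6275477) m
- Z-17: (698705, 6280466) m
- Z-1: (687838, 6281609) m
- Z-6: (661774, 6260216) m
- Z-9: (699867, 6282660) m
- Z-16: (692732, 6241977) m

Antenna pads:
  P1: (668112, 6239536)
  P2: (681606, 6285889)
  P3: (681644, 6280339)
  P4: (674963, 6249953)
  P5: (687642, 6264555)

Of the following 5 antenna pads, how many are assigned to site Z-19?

P1 → Z-19
P2 → Z-1
P3 → Z-1
P4 → Z-19
P5 → Z-8
2 of the 5 go to Z-19.

2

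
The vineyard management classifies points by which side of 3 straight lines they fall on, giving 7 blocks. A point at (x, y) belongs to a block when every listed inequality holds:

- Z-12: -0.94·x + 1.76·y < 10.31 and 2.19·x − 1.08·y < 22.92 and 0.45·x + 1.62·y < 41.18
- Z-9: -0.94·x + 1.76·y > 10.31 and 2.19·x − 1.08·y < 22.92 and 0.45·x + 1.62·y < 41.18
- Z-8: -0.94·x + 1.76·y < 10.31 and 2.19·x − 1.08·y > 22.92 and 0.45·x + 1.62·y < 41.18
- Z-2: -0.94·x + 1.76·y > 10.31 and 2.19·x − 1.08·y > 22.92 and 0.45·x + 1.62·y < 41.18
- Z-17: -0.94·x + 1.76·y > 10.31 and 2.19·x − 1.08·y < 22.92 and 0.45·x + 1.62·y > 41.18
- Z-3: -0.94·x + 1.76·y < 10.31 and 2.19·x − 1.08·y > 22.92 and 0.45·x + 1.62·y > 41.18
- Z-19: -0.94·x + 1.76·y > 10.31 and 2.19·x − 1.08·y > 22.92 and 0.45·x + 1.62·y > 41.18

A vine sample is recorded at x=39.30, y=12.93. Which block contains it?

Z-8

-0.94·39.30 + 1.76·12.93 = -14.185, which is < 10.31
2.19·39.30 − 1.08·12.93 = 72.103, which is > 22.92
0.45·39.30 + 1.62·12.93 = 38.632, which is < 41.18
This sign pattern matches Z-8.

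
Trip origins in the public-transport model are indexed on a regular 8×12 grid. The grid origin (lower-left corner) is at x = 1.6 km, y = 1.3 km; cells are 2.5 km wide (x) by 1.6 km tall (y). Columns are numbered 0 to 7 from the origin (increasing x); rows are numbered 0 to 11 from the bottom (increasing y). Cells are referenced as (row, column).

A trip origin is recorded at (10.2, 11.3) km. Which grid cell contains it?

Column index: ⌊(10.2 − 1.6) / 2.5⌋ = ⌊3.440⌋ = 3
Row offset from origin: ⌊(11.3 − 1.3) / 1.6⌋ = ⌊6.250⌋ = 6 → row 6

(6, 3)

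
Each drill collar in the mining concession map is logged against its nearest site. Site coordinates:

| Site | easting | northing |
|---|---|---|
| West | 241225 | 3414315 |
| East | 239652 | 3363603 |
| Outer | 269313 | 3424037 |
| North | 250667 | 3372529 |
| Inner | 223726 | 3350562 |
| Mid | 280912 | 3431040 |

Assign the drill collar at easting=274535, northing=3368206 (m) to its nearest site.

North

Squared distances to each site:
West: 3235595981.000; East: 1238011298.000; Outer: 3144369845.000; North: 588369753.000; Inner: 2892865217.000; Mid: 3988777685.000.
Minimum at North.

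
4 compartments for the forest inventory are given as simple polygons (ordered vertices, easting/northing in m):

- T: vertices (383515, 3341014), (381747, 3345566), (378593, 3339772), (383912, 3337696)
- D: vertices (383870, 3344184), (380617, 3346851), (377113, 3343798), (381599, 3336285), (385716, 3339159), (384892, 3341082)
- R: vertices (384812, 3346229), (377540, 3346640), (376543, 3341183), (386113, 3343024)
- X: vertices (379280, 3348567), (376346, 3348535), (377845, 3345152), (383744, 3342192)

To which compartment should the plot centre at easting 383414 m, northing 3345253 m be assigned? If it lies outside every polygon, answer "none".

Cast a ray rightward from (383414, 3345253). For each polygon, the edges (by vertex number in listed order) whose endpoints lie on opposite sides of northing = 3345253, where each meets that height, and whether that is right or left of the point:
T: 1–2 at easting≈381868.6 (left), 2–3 at easting≈381576.6 (left) → 0 crossings.
D: 1–2 at easting≈382566.1 (left), 2–3 at easting≈378782.9 (left) → 0 crossings.
R: 2–3 at easting≈377286.6 (left), 4–1 at easting≈385208.2 (right) → 1 crossing.
X: 2–3 at easting≈377800.2 (left), 4–1 at easting≈381600.6 (left) → 0 crossings.
Only R has an odd count, so the point is inside R.

R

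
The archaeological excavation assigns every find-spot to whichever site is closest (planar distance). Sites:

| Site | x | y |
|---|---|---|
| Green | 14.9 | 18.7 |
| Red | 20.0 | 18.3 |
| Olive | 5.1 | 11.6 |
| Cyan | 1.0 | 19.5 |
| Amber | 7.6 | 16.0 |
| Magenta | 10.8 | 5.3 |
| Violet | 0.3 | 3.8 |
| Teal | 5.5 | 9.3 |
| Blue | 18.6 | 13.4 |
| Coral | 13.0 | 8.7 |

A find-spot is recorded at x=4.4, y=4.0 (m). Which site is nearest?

Squared distances to each site:
Green: 326.340; Red: 447.850; Olive: 58.250; Cyan: 251.810; Amber: 154.240; Magenta: 42.650; Violet: 16.850; Teal: 29.300; Blue: 290.000; Coral: 96.050.
Minimum at Violet.

Violet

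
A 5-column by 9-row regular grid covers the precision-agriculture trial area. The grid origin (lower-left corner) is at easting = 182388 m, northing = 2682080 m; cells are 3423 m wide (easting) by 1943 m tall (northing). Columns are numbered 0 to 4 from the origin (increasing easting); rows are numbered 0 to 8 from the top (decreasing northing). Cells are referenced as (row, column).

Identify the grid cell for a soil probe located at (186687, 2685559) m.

Column index: ⌊(186687 − 182388) / 3423⌋ = ⌊1.256⌋ = 1
Row offset from origin: ⌊(2685559 − 2682080) / 1943⌋ = ⌊1.791⌋ = 1 → row 7 (counted from top)

(7, 1)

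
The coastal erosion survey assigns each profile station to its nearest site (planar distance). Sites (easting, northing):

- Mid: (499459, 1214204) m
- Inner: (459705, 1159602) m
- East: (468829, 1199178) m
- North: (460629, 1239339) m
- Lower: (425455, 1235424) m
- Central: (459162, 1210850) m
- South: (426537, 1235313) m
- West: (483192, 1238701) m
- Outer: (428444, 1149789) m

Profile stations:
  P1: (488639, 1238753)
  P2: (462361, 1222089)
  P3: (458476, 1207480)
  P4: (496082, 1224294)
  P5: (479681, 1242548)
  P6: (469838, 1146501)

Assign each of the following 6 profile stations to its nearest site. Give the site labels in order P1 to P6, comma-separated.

P1 → West (d²=29672513.00)
P2 → Central (d²=136548722.00)
P3 → Central (d²=11827496.00)
P4 → Mid (d²=113212229.00)
P5 → West (d²=27126530.00)
P6 → Inner (d²=274313890.00)

West, Central, Central, Mid, West, Inner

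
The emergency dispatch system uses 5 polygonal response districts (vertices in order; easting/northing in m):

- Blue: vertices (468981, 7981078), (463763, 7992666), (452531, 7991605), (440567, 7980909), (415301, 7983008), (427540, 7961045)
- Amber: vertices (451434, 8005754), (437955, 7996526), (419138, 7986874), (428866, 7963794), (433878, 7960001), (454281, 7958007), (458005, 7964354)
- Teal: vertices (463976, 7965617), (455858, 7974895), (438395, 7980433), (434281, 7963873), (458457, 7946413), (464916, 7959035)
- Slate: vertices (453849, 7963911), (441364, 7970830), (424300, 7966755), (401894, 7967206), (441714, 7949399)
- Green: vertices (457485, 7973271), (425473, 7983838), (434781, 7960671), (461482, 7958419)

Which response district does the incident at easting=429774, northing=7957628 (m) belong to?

Slate

Cast a ray rightward from (429774, 7957628). For each polygon, the edges (by vertex number in listed order) whose endpoints lie on opposite sides of northing = 7957628, where each meets that height, and whether that is right or left of the point:
Blue: no edge straddles that height → 0 crossings.
Amber: no edge straddles that height → 0 crossings.
Teal: 4–5 at easting≈442928.1 (right), 5–6 at easting≈464196.0 (right) → 2 crossings.
Slate: 4–5 at easting≈423312.3 (left), 5–1 at easting≈448595.1 (right) → 1 crossing.
Green: no edge straddles that height → 0 crossings.
Only Slate has an odd count, so the point is inside Slate.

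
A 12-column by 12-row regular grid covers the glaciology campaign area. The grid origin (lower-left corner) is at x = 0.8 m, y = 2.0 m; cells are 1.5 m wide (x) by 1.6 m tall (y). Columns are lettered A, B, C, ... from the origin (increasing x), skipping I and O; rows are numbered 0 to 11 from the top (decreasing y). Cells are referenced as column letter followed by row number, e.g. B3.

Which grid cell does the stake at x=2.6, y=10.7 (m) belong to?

Column index: ⌊(2.6 − 0.8) / 1.5⌋ = ⌊1.200⌋ = 1 → column B
Row offset from origin: ⌊(10.7 − 2.0) / 1.6⌋ = ⌊5.437⌋ = 5 → row 6 (counted from top)

B6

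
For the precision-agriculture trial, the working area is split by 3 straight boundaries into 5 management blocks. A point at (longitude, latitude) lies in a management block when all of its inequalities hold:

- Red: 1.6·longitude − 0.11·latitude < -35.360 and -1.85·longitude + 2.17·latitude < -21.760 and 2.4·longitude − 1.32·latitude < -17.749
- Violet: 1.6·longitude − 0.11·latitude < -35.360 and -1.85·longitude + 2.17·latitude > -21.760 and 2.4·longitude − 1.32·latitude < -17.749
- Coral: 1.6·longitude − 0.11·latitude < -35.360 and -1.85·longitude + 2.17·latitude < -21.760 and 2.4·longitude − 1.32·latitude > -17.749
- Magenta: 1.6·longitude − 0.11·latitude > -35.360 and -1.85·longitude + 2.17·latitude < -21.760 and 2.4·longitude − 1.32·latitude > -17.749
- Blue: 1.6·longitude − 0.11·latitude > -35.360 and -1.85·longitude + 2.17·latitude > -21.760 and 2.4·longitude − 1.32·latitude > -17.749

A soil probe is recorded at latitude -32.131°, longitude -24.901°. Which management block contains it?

1.6·-24.901 − 0.11·-32.131 = -36.307, which is < -35.360
-1.85·-24.901 + 2.17·-32.131 = -23.657, which is < -21.760
2.4·-24.901 − 1.32·-32.131 = -17.349, which is > -17.749
This sign pattern matches Coral.

Coral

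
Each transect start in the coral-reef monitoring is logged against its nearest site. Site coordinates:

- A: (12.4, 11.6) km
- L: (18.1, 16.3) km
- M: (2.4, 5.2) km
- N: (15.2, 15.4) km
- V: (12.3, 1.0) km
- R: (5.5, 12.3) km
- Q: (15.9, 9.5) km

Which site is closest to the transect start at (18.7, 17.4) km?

L

Squared distances to each site:
A: 73.330; L: 1.570; M: 414.530; N: 16.250; V: 309.920; R: 200.250; Q: 70.250.
Minimum at L.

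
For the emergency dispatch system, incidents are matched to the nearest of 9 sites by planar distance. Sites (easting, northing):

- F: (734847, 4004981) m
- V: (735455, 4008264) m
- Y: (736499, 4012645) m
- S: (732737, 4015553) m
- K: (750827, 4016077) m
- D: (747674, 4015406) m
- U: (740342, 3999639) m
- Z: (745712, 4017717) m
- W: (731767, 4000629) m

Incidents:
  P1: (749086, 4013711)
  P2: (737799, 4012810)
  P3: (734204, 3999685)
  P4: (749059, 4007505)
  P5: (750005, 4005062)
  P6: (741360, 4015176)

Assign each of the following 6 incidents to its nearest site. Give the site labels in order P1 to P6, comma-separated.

P1 → D (d²=4866769.00)
P2 → Y (d²=1717225.00)
P3 → W (d²=6830105.00)
P4 → D (d²=64344026.00)
P5 → D (d²=112431897.00)
P6 → Z (d²=25396585.00)

D, Y, W, D, D, Z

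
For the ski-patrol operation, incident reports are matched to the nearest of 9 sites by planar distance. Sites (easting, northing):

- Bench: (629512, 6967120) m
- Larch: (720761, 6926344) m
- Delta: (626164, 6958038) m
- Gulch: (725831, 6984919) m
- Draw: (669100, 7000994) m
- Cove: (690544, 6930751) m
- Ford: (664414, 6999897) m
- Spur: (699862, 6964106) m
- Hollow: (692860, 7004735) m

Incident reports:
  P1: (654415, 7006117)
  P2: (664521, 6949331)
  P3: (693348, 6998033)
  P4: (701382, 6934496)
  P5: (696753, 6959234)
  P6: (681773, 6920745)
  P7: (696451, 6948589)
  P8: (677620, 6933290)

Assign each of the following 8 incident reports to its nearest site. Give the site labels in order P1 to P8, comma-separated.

Ford, Cove, Hollow, Cove, Spur, Cove, Spur, Cove

P1 → Ford (d²=138668401.00)
P2 → Cove (d²=1022412929.00)
P3 → Hollow (d²=45154948.00)
P4 → Cove (d²=131487269.00)
P5 → Spur (d²=33402265.00)
P6 → Cove (d²=177050477.00)
P7 → Spur (d²=252412210.00)
P8 → Cove (d²=173476297.00)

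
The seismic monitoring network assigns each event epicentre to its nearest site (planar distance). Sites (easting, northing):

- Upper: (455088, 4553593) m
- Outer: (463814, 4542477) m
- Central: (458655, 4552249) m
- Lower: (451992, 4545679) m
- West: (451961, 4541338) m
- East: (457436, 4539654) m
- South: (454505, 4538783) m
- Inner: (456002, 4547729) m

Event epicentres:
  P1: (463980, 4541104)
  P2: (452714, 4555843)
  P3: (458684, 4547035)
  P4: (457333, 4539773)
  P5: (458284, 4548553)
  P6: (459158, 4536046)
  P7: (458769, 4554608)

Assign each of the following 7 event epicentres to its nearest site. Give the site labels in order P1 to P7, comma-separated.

Outer, Upper, Inner, East, Inner, East, Central

P1 → Outer (d²=1912685.00)
P2 → Upper (d²=10698376.00)
P3 → Inner (d²=7674760.00)
P4 → East (d²=24770.00)
P5 → Inner (d²=5886500.00)
P6 → East (d²=15982948.00)
P7 → Central (d²=5577877.00)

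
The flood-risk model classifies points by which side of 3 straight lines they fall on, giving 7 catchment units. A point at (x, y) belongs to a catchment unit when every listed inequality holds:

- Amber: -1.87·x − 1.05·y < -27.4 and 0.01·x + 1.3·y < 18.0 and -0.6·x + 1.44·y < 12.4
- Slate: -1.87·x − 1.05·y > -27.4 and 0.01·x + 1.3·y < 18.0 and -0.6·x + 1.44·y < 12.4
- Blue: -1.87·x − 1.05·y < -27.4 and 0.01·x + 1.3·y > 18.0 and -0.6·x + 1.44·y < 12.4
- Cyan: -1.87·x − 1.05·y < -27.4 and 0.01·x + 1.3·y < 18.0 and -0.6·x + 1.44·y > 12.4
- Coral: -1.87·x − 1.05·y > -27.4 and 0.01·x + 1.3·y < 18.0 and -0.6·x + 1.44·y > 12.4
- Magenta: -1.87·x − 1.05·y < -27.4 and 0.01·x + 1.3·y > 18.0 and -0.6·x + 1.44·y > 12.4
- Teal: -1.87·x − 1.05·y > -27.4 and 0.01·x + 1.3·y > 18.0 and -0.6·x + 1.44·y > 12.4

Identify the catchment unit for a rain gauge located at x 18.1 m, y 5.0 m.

-1.87·18.1 − 1.05·5.0 = -39.097, which is < -27.4
0.01·18.1 + 1.3·5.0 = 6.681, which is < 18.0
-0.6·18.1 + 1.44·5.0 = -3.660, which is < 12.4
This sign pattern matches Amber.

Amber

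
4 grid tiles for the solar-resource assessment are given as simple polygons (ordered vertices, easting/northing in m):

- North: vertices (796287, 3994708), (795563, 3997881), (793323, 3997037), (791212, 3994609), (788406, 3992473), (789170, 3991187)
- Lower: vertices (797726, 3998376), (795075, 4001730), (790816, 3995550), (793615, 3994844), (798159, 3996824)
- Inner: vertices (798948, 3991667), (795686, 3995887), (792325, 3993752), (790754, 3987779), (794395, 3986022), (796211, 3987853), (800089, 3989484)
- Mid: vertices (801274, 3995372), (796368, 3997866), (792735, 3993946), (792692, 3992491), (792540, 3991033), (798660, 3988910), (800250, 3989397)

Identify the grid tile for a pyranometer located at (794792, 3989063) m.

Inner

Cast a ray rightward from (794792, 3989063). For each polygon, the edges (by vertex number in listed order) whose endpoints lie on opposite sides of northing = 3989063, where each meets that height, and whether that is right or left of the point:
North: no edge straddles that height → 0 crossings.
Lower: no edge straddles that height → 0 crossings.
Inner: 3–4 at easting≈791091.7 (left), 6–7 at easting≈799088.0 (right) → 1 crossing.
Mid: 5–6 at easting≈798218.9 (right), 6–7 at easting≈799159.5 (right) → 2 crossings.
Only Inner has an odd count, so the point is inside Inner.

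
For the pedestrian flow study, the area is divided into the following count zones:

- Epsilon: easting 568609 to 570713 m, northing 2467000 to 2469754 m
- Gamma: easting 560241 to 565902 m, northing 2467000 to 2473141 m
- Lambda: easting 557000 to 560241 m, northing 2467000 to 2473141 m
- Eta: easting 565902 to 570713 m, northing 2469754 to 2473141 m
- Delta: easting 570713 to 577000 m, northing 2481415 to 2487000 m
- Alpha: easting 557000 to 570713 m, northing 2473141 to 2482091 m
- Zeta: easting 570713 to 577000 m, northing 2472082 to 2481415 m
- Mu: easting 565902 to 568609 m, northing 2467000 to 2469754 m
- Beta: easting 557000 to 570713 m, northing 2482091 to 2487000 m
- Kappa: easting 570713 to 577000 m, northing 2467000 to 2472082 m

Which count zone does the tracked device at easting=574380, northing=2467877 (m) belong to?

The point has easting = 574380 and northing = 2467877.
Only Kappa satisfies 570713 ≤ easting ≤ 577000 and 2467000 ≤ northing ≤ 2472082.

Kappa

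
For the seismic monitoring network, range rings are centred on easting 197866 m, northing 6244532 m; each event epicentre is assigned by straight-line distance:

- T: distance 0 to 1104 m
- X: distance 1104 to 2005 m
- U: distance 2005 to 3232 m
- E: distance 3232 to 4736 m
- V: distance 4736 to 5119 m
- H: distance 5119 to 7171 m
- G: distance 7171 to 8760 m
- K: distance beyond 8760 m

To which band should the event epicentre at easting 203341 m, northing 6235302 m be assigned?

Distance = √((203341−197866)² + (6235302−6244532)²) = √(29975625.000 + 85192900.000) = 10731.660 m.
8760 ≤ 10731.660 < ∞ → K.

K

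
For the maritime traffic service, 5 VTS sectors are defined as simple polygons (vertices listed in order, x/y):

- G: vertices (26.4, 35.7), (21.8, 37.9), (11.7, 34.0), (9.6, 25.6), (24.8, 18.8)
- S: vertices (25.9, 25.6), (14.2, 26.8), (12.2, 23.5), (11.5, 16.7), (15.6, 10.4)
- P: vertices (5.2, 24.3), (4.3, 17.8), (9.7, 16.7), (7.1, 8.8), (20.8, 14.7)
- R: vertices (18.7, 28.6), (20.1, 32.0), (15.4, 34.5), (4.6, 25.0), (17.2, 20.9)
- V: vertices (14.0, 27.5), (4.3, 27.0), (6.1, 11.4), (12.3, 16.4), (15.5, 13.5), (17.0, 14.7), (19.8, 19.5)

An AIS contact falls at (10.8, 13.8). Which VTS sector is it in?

Cast a ray rightward from (10.8, 13.8). For each polygon, the edges (by vertex number in listed order) whose endpoints lie on opposite sides of y = 13.8, where each meets that height, and whether that is right or left of the point:
G: no edge straddles that height → 0 crossings.
S: 4–5 at x≈13.39 (right), 5–1 at x≈17.90 (right) → 2 crossings.
P: 3–4 at x≈8.75 (left), 4–5 at x≈18.71 (right) → 1 crossing.
R: no edge straddles that height → 0 crossings.
V: 2–3 at x≈5.82 (left), 3–4 at x≈9.08 (left), 4–5 at x≈15.17 (right), 5–6 at x≈15.88 (right) → 2 crossings.
Only P has an odd count, so the point is inside P.

P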